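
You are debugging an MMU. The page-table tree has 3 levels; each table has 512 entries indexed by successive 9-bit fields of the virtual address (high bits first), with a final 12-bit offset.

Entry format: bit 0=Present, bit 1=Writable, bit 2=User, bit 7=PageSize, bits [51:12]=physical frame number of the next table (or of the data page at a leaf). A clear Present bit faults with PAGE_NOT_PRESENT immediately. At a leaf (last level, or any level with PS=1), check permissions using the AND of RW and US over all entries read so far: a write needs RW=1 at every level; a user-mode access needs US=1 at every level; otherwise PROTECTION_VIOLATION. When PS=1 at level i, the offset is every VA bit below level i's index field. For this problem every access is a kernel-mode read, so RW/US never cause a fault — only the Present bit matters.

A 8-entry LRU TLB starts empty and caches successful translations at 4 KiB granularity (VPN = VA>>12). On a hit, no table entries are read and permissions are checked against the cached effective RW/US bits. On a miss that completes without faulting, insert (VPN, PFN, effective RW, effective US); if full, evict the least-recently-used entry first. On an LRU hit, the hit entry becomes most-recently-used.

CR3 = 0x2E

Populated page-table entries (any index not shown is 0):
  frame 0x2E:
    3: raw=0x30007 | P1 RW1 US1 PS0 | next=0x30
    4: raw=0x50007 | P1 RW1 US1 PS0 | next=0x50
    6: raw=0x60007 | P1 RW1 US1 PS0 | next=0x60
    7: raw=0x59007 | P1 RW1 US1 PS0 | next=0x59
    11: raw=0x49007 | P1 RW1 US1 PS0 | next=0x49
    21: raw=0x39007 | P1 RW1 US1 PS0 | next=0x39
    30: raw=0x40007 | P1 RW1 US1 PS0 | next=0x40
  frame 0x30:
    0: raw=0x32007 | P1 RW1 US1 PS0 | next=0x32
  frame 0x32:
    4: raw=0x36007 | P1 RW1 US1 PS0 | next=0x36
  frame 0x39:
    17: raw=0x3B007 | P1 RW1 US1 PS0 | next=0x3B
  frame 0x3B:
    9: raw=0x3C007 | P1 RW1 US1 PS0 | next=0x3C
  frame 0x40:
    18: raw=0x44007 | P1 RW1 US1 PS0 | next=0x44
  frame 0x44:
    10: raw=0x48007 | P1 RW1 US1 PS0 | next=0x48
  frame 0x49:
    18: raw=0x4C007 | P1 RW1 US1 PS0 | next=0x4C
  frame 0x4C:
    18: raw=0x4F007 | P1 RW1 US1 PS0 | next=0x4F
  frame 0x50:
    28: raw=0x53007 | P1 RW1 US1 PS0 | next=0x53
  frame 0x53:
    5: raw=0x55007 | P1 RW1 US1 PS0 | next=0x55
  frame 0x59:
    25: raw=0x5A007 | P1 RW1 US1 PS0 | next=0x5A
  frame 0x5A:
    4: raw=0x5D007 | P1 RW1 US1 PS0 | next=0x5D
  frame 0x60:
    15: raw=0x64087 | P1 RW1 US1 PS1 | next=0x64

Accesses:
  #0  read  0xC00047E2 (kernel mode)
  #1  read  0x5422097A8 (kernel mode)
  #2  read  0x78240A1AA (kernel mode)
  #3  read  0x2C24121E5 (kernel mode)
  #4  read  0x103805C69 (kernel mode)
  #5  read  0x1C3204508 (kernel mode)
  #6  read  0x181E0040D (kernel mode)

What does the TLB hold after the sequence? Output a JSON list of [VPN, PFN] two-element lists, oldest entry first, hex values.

Walk each access:
#0 VA=0xC00047E2 (r,kernel):
  lvl0: tbl 0x2E, slot 3 ⇒ 0x30007 (P1/RW1/US1/PS0)
  lvl1: tbl 0x30, slot 0 ⇒ 0x32007 (P1/RW1/US1/PS0)
  lvl2: tbl 0x32, slot 4 ⇒ 0x36007 (P1/RW1/US1/PS0)
  ✓ 0x367E2  — 3 lookups
#1 VA=0x5422097A8 (r,kernel):
  lvl0: tbl 0x2E, slot 21 ⇒ 0x39007 (P1/RW1/US1/PS0)
  lvl1: tbl 0x39, slot 17 ⇒ 0x3B007 (P1/RW1/US1/PS0)
  lvl2: tbl 0x3B, slot 9 ⇒ 0x3C007 (P1/RW1/US1/PS0)
  ✓ 0x3C7A8  — 3 lookups
#2 VA=0x78240A1AA (r,kernel):
  lvl0: tbl 0x2E, slot 30 ⇒ 0x40007 (P1/RW1/US1/PS0)
  lvl1: tbl 0x40, slot 18 ⇒ 0x44007 (P1/RW1/US1/PS0)
  lvl2: tbl 0x44, slot 10 ⇒ 0x48007 (P1/RW1/US1/PS0)
  ✓ 0x481AA  — 3 lookups
#3 VA=0x2C24121E5 (r,kernel):
  lvl0: tbl 0x2E, slot 11 ⇒ 0x49007 (P1/RW1/US1/PS0)
  lvl1: tbl 0x49, slot 18 ⇒ 0x4C007 (P1/RW1/US1/PS0)
  lvl2: tbl 0x4C, slot 18 ⇒ 0x4F007 (P1/RW1/US1/PS0)
  ✓ 0x4F1E5  — 3 lookups
#4 VA=0x103805C69 (r,kernel):
  lvl0: tbl 0x2E, slot 4 ⇒ 0x50007 (P1/RW1/US1/PS0)
  lvl1: tbl 0x50, slot 28 ⇒ 0x53007 (P1/RW1/US1/PS0)
  lvl2: tbl 0x53, slot 5 ⇒ 0x55007 (P1/RW1/US1/PS0)
  ✓ 0x55C69  — 3 lookups
#5 VA=0x1C3204508 (r,kernel):
  lvl0: tbl 0x2E, slot 7 ⇒ 0x59007 (P1/RW1/US1/PS0)
  lvl1: tbl 0x59, slot 25 ⇒ 0x5A007 (P1/RW1/US1/PS0)
  lvl2: tbl 0x5A, slot 4 ⇒ 0x5D007 (P1/RW1/US1/PS0)
  ✓ 0x5D508  — 3 lookups
#6 VA=0x181E0040D (r,kernel):
  lvl0: tbl 0x2E, slot 6 ⇒ 0x60007 (P1/RW1/US1/PS0)
  lvl1: tbl 0x60, slot 15 ⇒ 0x64087 (P1/RW1/US1/PS1)
  ✓ 0x6440D (huge @L1)  — 2 lookups

TLB: [["0xC0004", "0x36"], ["0x542209", "0x3C"], ["0x78240A", "0x48"], ["0x2C2412", "0x4F"], ["0x103805", "0x55"], ["0x1C3204", "0x5D"], ["0x181E00", "0x64"]]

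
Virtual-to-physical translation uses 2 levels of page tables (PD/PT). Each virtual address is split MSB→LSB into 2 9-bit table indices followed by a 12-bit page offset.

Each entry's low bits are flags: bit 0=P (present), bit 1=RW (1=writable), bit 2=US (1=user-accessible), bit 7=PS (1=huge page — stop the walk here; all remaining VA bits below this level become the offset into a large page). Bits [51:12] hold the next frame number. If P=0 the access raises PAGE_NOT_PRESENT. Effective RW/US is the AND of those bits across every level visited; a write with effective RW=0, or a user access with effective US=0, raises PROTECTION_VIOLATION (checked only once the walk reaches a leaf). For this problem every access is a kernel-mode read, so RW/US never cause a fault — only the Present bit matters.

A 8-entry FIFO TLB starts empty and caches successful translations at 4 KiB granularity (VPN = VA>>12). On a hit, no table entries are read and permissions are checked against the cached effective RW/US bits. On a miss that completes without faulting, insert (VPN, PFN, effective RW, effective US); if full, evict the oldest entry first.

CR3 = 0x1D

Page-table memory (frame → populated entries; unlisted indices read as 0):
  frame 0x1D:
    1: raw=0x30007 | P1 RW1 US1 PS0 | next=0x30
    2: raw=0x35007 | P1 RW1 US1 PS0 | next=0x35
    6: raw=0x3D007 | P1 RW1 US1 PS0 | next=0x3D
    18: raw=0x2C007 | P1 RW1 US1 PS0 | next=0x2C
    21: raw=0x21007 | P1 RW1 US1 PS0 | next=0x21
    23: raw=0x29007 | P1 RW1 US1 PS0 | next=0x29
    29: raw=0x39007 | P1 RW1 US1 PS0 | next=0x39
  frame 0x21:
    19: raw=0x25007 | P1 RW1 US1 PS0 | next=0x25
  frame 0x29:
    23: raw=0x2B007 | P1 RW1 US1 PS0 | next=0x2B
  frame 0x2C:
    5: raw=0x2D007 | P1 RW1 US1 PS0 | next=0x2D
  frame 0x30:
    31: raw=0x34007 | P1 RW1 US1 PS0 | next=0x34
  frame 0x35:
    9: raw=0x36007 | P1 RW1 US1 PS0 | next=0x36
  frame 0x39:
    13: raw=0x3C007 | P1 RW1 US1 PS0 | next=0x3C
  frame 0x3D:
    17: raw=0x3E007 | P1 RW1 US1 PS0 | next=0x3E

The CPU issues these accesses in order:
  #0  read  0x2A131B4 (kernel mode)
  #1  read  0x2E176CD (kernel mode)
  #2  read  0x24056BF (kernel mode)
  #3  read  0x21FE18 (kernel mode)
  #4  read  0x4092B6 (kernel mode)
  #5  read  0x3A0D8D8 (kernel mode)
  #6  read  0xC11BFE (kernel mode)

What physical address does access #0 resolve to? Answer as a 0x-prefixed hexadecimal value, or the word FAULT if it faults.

Trace:
#0 VA=0x2A131B4 (r,kernel):
  L0 @0x1D[21] → 0x21007  P=1,RW=1,US=1,PS=0
  L1 @0x21[19] → 0x25007  P=1,RW=1,US=1,PS=0
  ⇒ phys 0x251B4  [2 reads]
#1 VA=0x2E176CD (r,kernel):
  L0 @0x1D[23] → 0x29007  P=1,RW=1,US=1,PS=0
  L1 @0x29[23] → 0x2B007  P=1,RW=1,US=1,PS=0
  ⇒ phys 0x2B6CD  [2 reads]
#2 VA=0x24056BF (r,kernel):
  L0 @0x1D[18] → 0x2C007  P=1,RW=1,US=1,PS=0
  L1 @0x2C[5] → 0x2D007  P=1,RW=1,US=1,PS=0
  ⇒ phys 0x2D6BF  [2 reads]
#3 VA=0x21FE18 (r,kernel):
  L0 @0x1D[1] → 0x30007  P=1,RW=1,US=1,PS=0
  L1 @0x30[31] → 0x34007  P=1,RW=1,US=1,PS=0
  ⇒ phys 0x34E18  [2 reads]
#4 VA=0x4092B6 (r,kernel):
  L0 @0x1D[2] → 0x35007  P=1,RW=1,US=1,PS=0
  L1 @0x35[9] → 0x36007  P=1,RW=1,US=1,PS=0
  ⇒ phys 0x362B6  [2 reads]
#5 VA=0x3A0D8D8 (r,kernel):
  L0 @0x1D[29] → 0x39007  P=1,RW=1,US=1,PS=0
  L1 @0x39[13] → 0x3C007  P=1,RW=1,US=1,PS=0
  ⇒ phys 0x3C8D8  [2 reads]
#6 VA=0xC11BFE (r,kernel):
  L0 @0x1D[6] → 0x3D007  P=1,RW=1,US=1,PS=0
  L1 @0x3D[17] → 0x3E007  P=1,RW=1,US=1,PS=0
  ⇒ phys 0x3EBFE  [2 reads]

Access #0 PA: 0x251B4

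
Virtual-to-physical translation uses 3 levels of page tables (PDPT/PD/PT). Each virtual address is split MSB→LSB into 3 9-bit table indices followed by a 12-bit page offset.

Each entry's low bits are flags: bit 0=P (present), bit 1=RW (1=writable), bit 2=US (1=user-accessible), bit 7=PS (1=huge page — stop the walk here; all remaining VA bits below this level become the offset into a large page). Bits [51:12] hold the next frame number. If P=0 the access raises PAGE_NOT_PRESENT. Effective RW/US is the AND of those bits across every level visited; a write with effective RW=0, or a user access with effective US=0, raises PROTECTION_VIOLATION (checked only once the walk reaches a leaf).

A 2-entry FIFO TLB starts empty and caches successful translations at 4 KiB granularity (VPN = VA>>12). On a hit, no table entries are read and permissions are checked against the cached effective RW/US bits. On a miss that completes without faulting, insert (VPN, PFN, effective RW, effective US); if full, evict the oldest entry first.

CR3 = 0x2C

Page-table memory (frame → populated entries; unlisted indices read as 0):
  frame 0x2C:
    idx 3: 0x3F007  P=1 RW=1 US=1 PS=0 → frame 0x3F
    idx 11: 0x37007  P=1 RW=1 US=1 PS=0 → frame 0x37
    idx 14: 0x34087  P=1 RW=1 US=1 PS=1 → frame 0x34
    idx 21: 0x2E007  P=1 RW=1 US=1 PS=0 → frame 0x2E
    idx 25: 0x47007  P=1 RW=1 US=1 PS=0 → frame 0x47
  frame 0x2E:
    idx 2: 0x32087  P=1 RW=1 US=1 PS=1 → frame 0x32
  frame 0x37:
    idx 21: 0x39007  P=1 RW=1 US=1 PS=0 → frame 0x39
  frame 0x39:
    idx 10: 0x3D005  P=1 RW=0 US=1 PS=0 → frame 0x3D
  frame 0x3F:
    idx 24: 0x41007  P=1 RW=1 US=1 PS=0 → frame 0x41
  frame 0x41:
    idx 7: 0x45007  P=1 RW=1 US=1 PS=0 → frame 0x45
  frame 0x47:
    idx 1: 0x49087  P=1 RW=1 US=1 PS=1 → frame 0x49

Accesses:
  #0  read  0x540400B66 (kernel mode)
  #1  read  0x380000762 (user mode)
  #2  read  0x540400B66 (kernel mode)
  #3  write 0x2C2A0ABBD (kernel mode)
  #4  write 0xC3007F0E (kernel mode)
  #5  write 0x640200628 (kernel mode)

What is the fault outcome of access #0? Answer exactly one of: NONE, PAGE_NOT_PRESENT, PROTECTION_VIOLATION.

Walk each access:
#0 VA=0x540400B66 (r,kernel):
  [0] read 0x2C idx=21: raw=0x2E007 flags P=1 W=1 U=1 S=0
  [1] read 0x2E idx=2: raw=0x32087 flags P=1 W=1 U=1 S=1
  ✓ 0x32B66 (huge @L1)  — 2 lookups
#1 VA=0x380000762 (r,user):
  [0] read 0x2C idx=14: raw=0x34087 flags P=1 W=1 U=1 S=1
  ✓ 0x34762 (huge @L0)  — 1 lookups
#2 VA=0x540400B66 (r,kernel):
  TLB hit vpn=0x540400 → PA=0x32B66
#3 VA=0x2C2A0ABBD (w,kernel):
  [0] read 0x2C idx=11: raw=0x37007 flags P=1 W=1 U=1 S=0
  [1] read 0x37 idx=21: raw=0x39007 flags P=1 W=1 U=1 S=0
  [2] read 0x39 idx=10: raw=0x3D005 flags P=1 W=0 U=1 S=0
  → PROTECTION_VIOLATION  (3 entries read)
#4 VA=0xC3007F0E (w,kernel):
  [0] read 0x2C idx=3: raw=0x3F007 flags P=1 W=1 U=1 S=0
  [1] read 0x3F idx=24: raw=0x41007 flags P=1 W=1 U=1 S=0
  [2] read 0x41 idx=7: raw=0x45007 flags P=1 W=1 U=1 S=0
  ✓ 0x45F0E  — 3 lookups
#5 VA=0x640200628 (w,kernel):
  [0] read 0x2C idx=25: raw=0x47007 flags P=1 W=1 U=1 S=0
  [1] read 0x47 idx=1: raw=0x49087 flags P=1 W=1 U=1 S=1
  ✓ 0x49628 (huge @L1)  — 2 lookups

Access #0 fault: NONE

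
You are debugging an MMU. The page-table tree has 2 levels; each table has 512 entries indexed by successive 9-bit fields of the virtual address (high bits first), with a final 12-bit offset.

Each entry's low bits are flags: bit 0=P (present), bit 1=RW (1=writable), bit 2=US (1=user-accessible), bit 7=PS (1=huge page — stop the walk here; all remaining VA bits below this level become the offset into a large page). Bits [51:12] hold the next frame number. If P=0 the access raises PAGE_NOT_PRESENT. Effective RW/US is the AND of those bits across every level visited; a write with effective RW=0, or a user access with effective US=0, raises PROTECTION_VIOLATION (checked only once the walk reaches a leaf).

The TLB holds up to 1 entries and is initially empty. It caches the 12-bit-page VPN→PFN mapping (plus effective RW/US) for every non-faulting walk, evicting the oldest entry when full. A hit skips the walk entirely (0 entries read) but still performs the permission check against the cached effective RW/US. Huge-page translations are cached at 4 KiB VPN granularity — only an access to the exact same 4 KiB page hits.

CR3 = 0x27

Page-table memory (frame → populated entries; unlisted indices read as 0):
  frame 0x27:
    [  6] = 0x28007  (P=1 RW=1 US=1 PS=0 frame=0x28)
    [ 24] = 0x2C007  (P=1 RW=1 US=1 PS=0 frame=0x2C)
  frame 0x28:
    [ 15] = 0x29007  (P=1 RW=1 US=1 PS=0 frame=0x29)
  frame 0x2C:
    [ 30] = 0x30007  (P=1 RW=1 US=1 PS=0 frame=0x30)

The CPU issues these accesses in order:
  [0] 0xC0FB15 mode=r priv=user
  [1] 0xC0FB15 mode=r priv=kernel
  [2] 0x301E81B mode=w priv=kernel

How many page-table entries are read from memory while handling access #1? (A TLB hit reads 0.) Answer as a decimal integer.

Per-access translation:
#0 VA=0xC0FB15 (r,user):
  L0: frame=0x27 idx=6 entry=0x28007 [P=1 RW=1 US=1 PS=0]
  L1: frame=0x28 idx=15 entry=0x29007 [P=1 RW=1 US=1 PS=0]
  ✓ 0x29B15  — 2 lookups
#1 VA=0xC0FB15 (r,kernel):
  TLB hit vpn=0xC0F → PA=0x29B15
#2 VA=0x301E81B (w,kernel):
  L0: frame=0x27 idx=24 entry=0x2C007 [P=1 RW=1 US=1 PS=0]
  L1: frame=0x2C idx=30 entry=0x30007 [P=1 RW=1 US=1 PS=0]
  ✓ 0x3081B  — 2 lookups

Entries read for #1: 0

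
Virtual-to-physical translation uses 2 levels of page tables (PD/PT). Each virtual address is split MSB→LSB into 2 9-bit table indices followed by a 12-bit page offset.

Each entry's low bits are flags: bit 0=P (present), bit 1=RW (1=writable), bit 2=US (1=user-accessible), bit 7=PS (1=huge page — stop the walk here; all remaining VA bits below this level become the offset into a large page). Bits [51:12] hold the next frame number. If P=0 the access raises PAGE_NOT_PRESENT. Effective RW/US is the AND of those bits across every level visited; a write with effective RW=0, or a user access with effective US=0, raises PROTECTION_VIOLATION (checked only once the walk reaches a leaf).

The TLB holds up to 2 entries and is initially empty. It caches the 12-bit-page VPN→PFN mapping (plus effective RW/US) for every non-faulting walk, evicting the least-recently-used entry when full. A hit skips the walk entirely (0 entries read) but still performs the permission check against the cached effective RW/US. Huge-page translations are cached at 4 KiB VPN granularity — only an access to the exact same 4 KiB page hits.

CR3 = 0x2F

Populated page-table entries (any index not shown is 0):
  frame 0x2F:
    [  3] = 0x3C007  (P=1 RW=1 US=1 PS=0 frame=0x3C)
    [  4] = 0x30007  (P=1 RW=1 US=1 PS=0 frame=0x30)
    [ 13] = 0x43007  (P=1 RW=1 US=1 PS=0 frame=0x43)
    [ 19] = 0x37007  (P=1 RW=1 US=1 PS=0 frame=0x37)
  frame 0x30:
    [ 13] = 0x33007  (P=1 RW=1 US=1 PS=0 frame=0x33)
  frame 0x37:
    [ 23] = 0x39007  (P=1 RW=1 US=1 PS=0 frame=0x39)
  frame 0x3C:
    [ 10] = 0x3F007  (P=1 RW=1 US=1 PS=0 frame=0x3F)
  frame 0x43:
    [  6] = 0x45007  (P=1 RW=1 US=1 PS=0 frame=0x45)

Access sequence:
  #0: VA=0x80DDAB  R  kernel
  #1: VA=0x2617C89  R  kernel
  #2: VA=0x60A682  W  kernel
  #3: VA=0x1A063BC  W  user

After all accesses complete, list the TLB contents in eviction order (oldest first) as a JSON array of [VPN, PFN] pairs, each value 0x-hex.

Trace:
#0 VA=0x80DDAB (r,kernel):
  lvl0: tbl 0x2F, slot 4 ⇒ 0x30007 (P1/RW1/US1/PS0)
  lvl1: tbl 0x30, slot 13 ⇒ 0x33007 (P1/RW1/US1/PS0)
  ✓ 0x33DAB  — 2 lookups
#1 VA=0x2617C89 (r,kernel):
  lvl0: tbl 0x2F, slot 19 ⇒ 0x37007 (P1/RW1/US1/PS0)
  lvl1: tbl 0x37, slot 23 ⇒ 0x39007 (P1/RW1/US1/PS0)
  ✓ 0x39C89  — 2 lookups
#2 VA=0x60A682 (w,kernel):
  lvl0: tbl 0x2F, slot 3 ⇒ 0x3C007 (P1/RW1/US1/PS0)
  lvl1: tbl 0x3C, slot 10 ⇒ 0x3F007 (P1/RW1/US1/PS0)
  ✓ 0x3F682  — 2 lookups
#3 VA=0x1A063BC (w,user):
  lvl0: tbl 0x2F, slot 13 ⇒ 0x43007 (P1/RW1/US1/PS0)
  lvl1: tbl 0x43, slot 6 ⇒ 0x45007 (P1/RW1/US1/PS0)
  ✓ 0x453BC  — 2 lookups

TLB: [["0x60A", "0x3F"], ["0x1A06", "0x45"]]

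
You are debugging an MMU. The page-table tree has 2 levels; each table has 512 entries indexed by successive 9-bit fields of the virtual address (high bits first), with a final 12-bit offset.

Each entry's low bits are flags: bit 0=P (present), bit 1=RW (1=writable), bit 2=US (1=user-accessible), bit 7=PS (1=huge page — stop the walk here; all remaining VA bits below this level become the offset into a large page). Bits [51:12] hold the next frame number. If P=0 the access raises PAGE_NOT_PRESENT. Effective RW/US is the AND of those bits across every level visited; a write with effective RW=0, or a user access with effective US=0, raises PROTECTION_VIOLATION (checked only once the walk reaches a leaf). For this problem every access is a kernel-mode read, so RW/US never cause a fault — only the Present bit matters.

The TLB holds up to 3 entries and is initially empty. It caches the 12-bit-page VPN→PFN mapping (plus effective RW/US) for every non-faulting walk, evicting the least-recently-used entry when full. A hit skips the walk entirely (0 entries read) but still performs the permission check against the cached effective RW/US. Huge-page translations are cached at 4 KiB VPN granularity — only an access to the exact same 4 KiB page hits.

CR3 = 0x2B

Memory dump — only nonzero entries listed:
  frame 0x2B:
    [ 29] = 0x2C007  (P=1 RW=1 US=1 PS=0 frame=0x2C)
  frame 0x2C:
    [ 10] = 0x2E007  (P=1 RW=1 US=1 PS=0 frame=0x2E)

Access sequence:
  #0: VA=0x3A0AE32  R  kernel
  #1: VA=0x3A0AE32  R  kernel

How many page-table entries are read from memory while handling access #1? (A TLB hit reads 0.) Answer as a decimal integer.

Walk each access:
#0 VA=0x3A0AE32 (r,kernel):
  [0] read 0x2B idx=29: raw=0x2C007 flags P=1 W=1 U=1 S=0
  [1] read 0x2C idx=10: raw=0x2E007 flags P=1 W=1 U=1 S=0
  → PA=0x2EE32  (2 entries read)
#1 VA=0x3A0AE32 (r,kernel):
  TLB hit vpn=0x3A0A → PA=0x2EE32

Entries read for #1: 0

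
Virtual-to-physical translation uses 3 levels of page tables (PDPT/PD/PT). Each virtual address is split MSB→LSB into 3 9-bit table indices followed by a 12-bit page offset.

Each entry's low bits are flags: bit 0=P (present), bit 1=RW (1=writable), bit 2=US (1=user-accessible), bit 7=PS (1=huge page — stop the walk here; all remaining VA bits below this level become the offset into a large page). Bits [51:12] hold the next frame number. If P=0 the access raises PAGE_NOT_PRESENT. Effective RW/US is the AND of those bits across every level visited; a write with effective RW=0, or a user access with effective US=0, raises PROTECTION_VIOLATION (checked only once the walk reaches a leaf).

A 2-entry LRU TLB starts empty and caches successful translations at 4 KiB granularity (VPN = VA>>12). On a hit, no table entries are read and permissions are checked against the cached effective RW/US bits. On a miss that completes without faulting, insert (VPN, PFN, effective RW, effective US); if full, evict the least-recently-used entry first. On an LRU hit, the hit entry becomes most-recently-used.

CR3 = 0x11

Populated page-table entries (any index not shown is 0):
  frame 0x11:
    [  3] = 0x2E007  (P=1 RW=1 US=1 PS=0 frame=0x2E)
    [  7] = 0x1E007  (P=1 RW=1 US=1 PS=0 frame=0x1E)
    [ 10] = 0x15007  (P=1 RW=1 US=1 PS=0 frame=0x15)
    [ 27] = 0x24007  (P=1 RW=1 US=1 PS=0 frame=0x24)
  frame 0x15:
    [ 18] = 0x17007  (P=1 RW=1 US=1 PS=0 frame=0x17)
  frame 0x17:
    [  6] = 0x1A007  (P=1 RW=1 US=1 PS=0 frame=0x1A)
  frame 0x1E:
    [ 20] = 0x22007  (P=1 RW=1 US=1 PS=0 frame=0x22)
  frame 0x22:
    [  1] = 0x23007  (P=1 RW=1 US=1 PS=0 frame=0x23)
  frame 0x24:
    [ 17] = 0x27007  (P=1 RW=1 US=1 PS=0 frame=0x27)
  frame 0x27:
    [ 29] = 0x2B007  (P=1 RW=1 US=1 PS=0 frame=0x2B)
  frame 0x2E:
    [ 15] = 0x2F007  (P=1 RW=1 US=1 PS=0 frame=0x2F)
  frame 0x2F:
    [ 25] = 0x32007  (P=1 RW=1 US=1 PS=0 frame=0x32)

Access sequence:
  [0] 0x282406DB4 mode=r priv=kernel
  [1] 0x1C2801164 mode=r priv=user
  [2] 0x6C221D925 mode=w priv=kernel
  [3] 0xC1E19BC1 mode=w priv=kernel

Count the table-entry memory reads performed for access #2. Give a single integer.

Trace:
#0 VA=0x282406DB4 (r,kernel):
  [0] read 0x11 idx=10: raw=0x15007 flags P=1 W=1 U=1 S=0
  [1] read 0x15 idx=18: raw=0x17007 flags P=1 W=1 U=1 S=0
  [2] read 0x17 idx=6: raw=0x1A007 flags P=1 W=1 U=1 S=0
  ⇒ phys 0x1ADB4  [3 reads]
#1 VA=0x1C2801164 (r,user):
  [0] read 0x11 idx=7: raw=0x1E007 flags P=1 W=1 U=1 S=0
  [1] read 0x1E idx=20: raw=0x22007 flags P=1 W=1 U=1 S=0
  [2] read 0x22 idx=1: raw=0x23007 flags P=1 W=1 U=1 S=0
  ⇒ phys 0x23164  [3 reads]
#2 VA=0x6C221D925 (w,kernel):
  [0] read 0x11 idx=27: raw=0x24007 flags P=1 W=1 U=1 S=0
  [1] read 0x24 idx=17: raw=0x27007 flags P=1 W=1 U=1 S=0
  [2] read 0x27 idx=29: raw=0x2B007 flags P=1 W=1 U=1 S=0
  ⇒ phys 0x2B925  [3 reads]
#3 VA=0xC1E19BC1 (w,kernel):
  [0] read 0x11 idx=3: raw=0x2E007 flags P=1 W=1 U=1 S=0
  [1] read 0x2E idx=15: raw=0x2F007 flags P=1 W=1 U=1 S=0
  [2] read 0x2F idx=25: raw=0x32007 flags P=1 W=1 U=1 S=0
  ⇒ phys 0x32BC1  [3 reads]

Entries read for #2: 3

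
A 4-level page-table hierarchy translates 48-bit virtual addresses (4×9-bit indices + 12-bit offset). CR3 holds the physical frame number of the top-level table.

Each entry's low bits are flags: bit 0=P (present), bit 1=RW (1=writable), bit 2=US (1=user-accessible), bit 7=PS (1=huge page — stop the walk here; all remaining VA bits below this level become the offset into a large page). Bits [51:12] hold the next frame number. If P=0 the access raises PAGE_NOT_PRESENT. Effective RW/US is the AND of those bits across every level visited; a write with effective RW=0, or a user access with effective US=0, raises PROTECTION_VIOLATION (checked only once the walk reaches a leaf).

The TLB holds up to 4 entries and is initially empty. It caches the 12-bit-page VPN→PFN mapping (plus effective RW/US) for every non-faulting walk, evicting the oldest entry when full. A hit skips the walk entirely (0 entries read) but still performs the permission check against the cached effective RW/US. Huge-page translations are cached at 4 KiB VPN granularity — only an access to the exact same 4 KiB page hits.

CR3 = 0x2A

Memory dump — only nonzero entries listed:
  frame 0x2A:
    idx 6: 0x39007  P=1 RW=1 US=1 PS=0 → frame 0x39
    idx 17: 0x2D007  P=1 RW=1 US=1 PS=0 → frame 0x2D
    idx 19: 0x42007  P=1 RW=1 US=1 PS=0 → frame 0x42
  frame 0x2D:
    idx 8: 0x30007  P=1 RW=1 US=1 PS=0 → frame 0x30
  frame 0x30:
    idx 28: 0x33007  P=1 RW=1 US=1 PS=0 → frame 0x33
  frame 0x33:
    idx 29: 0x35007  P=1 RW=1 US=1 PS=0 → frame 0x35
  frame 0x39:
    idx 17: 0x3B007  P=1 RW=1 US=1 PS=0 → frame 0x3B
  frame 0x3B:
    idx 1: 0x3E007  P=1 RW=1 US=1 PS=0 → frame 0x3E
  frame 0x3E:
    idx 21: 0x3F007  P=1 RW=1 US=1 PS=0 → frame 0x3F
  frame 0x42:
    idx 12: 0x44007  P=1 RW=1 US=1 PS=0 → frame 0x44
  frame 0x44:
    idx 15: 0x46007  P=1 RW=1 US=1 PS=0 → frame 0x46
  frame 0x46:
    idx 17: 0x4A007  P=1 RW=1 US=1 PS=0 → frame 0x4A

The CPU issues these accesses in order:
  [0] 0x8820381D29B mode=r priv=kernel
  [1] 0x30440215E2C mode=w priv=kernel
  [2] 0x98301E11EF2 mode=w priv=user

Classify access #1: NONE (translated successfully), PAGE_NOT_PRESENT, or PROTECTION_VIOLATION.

Trace:
#0 VA=0x8820381D29B (r,kernel):
  L0: frame=0x2A idx=17 entry=0x2D007 [P=1 RW=1 US=1 PS=0]
  L1: frame=0x2D idx=8 entry=0x30007 [P=1 RW=1 US=1 PS=0]
  L2: frame=0x30 idx=28 entry=0x33007 [P=1 RW=1 US=1 PS=0]
  L3: frame=0x33 idx=29 entry=0x35007 [P=1 RW=1 US=1 PS=0]
  ⇒ phys 0x3529B  [4 reads]
#1 VA=0x30440215E2C (w,kernel):
  L0: frame=0x2A idx=6 entry=0x39007 [P=1 RW=1 US=1 PS=0]
  L1: frame=0x39 idx=17 entry=0x3B007 [P=1 RW=1 US=1 PS=0]
  L2: frame=0x3B idx=1 entry=0x3E007 [P=1 RW=1 US=1 PS=0]
  L3: frame=0x3E idx=21 entry=0x3F007 [P=1 RW=1 US=1 PS=0]
  ⇒ phys 0x3FE2C  [4 reads]
#2 VA=0x98301E11EF2 (w,user):
  L0: frame=0x2A idx=19 entry=0x42007 [P=1 RW=1 US=1 PS=0]
  L1: frame=0x42 idx=12 entry=0x44007 [P=1 RW=1 US=1 PS=0]
  L2: frame=0x44 idx=15 entry=0x46007 [P=1 RW=1 US=1 PS=0]
  L3: frame=0x46 idx=17 entry=0x4A007 [P=1 RW=1 US=1 PS=0]
  ⇒ phys 0x4AEF2  [4 reads]

Access #1 fault: NONE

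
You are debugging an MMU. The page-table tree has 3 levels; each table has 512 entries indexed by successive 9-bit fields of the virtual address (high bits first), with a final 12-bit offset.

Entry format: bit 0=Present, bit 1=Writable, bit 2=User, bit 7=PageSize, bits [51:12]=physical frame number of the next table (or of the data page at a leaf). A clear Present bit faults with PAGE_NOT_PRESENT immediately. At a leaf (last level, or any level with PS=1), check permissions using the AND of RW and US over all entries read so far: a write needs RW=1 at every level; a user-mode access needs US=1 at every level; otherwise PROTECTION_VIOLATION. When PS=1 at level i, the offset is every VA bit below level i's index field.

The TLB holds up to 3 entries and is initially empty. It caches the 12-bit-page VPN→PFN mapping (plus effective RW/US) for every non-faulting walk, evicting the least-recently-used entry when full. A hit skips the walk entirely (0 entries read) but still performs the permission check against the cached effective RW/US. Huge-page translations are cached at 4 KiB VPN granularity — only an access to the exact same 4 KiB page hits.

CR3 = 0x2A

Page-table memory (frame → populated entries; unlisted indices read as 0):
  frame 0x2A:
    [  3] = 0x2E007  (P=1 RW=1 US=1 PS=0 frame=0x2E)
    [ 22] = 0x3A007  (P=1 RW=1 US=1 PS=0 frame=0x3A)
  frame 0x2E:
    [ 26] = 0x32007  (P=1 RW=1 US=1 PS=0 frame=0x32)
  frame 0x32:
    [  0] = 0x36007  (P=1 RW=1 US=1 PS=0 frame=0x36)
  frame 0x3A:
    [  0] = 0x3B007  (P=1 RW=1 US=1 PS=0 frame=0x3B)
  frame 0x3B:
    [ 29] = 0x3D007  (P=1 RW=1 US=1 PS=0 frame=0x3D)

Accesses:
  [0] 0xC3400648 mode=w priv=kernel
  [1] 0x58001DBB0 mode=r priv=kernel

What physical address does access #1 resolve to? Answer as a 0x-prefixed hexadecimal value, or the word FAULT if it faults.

Trace:
#0 VA=0xC3400648 (w,kernel):
  lvl0: tbl 0x2A, slot 3 ⇒ 0x2E007 (P1/RW1/US1/PS0)
  lvl1: tbl 0x2E, slot 26 ⇒ 0x32007 (P1/RW1/US1/PS0)
  lvl2: tbl 0x32, slot 0 ⇒ 0x36007 (P1/RW1/US1/PS0)
  ✓ 0x36648  — 3 lookups
#1 VA=0x58001DBB0 (r,kernel):
  lvl0: tbl 0x2A, slot 22 ⇒ 0x3A007 (P1/RW1/US1/PS0)
  lvl1: tbl 0x3A, slot 0 ⇒ 0x3B007 (P1/RW1/US1/PS0)
  lvl2: tbl 0x3B, slot 29 ⇒ 0x3D007 (P1/RW1/US1/PS0)
  ✓ 0x3DBB0  — 3 lookups

Access #1 PA: 0x3DBB0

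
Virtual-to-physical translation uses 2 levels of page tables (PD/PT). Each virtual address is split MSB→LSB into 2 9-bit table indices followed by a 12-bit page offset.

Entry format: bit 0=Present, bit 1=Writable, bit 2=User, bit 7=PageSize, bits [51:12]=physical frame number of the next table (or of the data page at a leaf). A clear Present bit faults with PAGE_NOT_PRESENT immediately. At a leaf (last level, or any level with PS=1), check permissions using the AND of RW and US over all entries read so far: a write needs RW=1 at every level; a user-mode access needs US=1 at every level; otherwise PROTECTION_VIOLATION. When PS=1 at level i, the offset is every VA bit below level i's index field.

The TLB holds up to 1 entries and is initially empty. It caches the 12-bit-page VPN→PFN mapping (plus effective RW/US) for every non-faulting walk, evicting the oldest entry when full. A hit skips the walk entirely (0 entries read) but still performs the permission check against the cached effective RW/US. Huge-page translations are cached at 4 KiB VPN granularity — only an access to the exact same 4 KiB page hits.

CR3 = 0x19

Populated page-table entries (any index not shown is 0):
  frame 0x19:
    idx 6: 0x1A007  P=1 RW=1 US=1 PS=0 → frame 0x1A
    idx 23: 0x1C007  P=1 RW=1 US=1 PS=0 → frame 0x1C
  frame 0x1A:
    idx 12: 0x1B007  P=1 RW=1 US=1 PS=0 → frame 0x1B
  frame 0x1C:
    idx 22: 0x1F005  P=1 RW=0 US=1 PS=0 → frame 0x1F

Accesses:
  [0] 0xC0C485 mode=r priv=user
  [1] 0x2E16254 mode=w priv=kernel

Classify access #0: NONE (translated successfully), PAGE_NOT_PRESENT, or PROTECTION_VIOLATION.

Per-access translation:
#0 VA=0xC0C485 (r,user):
  lvl0: tbl 0x19, slot 6 ⇒ 0x1A007 (P1/RW1/US1/PS0)
  lvl1: tbl 0x1A, slot 12 ⇒ 0x1B007 (P1/RW1/US1/PS0)
  ⇒ phys 0x1B485  [2 reads]
#1 VA=0x2E16254 (w,kernel):
  lvl0: tbl 0x19, slot 23 ⇒ 0x1C007 (P1/RW1/US1/PS0)
  lvl1: tbl 0x1C, slot 22 ⇒ 0x1F005 (P1/RW0/US1/PS0)
  → PROTECTION_VIOLATION  (2 entries read)

Access #0 fault: NONE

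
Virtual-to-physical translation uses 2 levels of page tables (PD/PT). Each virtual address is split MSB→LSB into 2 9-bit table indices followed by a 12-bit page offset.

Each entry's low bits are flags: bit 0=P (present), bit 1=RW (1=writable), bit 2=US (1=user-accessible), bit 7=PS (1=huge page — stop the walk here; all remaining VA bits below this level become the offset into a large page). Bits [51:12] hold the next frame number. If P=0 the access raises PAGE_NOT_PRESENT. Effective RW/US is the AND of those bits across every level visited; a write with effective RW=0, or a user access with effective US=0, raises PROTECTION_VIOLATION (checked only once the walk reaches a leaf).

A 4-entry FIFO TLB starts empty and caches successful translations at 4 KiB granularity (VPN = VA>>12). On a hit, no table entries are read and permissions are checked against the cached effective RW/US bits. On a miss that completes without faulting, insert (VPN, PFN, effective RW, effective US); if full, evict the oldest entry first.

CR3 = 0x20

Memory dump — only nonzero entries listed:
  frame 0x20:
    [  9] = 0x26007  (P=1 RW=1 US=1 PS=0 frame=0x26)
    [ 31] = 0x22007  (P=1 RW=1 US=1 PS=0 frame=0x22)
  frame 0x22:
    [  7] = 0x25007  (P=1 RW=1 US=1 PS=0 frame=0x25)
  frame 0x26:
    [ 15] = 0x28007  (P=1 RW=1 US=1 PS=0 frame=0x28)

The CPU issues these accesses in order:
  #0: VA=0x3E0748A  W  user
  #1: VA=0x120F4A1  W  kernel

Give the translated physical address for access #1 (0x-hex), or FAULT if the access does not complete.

Trace:
#0 VA=0x3E0748A (w,user):
  lvl0: tbl 0x20, slot 31 ⇒ 0x22007 (P1/RW1/US1/PS0)
  lvl1: tbl 0x22, slot 7 ⇒ 0x25007 (P1/RW1/US1/PS0)
  → PA=0x2548A  (2 entries read)
#1 VA=0x120F4A1 (w,kernel):
  lvl0: tbl 0x20, slot 9 ⇒ 0x26007 (P1/RW1/US1/PS0)
  lvl1: tbl 0x26, slot 15 ⇒ 0x28007 (P1/RW1/US1/PS0)
  → PA=0x284A1  (2 entries read)

Access #1 PA: 0x284A1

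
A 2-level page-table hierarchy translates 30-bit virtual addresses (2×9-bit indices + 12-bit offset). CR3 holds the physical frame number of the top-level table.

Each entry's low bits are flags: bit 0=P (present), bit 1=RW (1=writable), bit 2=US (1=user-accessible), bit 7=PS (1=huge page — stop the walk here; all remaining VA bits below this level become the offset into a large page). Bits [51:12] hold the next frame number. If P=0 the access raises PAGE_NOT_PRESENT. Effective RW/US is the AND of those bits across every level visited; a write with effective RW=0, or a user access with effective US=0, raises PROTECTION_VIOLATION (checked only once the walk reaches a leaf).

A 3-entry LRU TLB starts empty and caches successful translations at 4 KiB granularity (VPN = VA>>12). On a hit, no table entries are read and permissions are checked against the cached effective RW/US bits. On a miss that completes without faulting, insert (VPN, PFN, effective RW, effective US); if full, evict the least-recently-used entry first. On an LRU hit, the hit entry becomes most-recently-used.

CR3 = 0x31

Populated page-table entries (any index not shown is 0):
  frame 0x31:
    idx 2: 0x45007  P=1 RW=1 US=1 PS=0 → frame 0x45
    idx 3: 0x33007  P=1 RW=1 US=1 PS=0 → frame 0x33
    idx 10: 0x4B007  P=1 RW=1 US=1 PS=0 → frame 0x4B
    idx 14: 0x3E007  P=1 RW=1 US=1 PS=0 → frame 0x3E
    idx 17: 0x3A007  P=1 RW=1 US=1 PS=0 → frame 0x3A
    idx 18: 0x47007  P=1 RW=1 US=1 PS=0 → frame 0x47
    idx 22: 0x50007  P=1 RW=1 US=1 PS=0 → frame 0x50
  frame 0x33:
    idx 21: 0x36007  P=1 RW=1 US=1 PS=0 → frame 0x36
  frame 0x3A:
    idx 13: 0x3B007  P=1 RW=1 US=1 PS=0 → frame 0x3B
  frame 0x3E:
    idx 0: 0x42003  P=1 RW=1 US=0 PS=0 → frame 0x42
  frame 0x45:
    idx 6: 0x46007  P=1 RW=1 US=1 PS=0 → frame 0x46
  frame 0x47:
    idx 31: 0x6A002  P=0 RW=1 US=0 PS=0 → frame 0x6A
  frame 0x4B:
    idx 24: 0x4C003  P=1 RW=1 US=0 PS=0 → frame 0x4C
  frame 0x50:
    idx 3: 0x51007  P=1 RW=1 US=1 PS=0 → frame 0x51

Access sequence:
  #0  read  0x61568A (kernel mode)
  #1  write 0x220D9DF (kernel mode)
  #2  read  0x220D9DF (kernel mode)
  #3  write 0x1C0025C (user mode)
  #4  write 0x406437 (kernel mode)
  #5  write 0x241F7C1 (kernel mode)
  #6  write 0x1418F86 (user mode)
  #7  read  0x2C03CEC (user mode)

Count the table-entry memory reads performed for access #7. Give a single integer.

Trace:
#0 VA=0x61568A (r,kernel):
  lvl0: tbl 0x31, slot 3 ⇒ 0x33007 (P1/RW1/US1/PS0)
  lvl1: tbl 0x33, slot 21 ⇒ 0x36007 (P1/RW1/US1/PS0)
  ⇒ phys 0x3668A  [2 reads]
#1 VA=0x220D9DF (w,kernel):
  lvl0: tbl 0x31, slot 17 ⇒ 0x3A007 (P1/RW1/US1/PS0)
  lvl1: tbl 0x3A, slot 13 ⇒ 0x3B007 (P1/RW1/US1/PS0)
  ⇒ phys 0x3B9DF  [2 reads]
#2 VA=0x220D9DF (r,kernel):
  TLB hit vpn=0x220D → PA=0x3B9DF
#3 VA=0x1C0025C (w,user):
  lvl0: tbl 0x31, slot 14 ⇒ 0x3E007 (P1/RW1/US1/PS0)
  lvl1: tbl 0x3E, slot 0 ⇒ 0x42003 (P1/RW1/US0/PS0)
  ✗ PROTECTION_VIOLATION  [2 reads]
#4 VA=0x406437 (w,kernel):
  lvl0: tbl 0x31, slot 2 ⇒ 0x45007 (P1/RW1/US1/PS0)
  lvl1: tbl 0x45, slot 6 ⇒ 0x46007 (P1/RW1/US1/PS0)
  ⇒ phys 0x46437  [2 reads]
#5 VA=0x241F7C1 (w,kernel):
  lvl0: tbl 0x31, slot 18 ⇒ 0x47007 (P1/RW1/US1/PS0)
  lvl1: tbl 0x47, slot 31 ⇒ 0x6A002 (P0/RW1/US0/PS0)
  ✗ PAGE_NOT_PRESENT  [2 reads]
#6 VA=0x1418F86 (w,user):
  lvl0: tbl 0x31, slot 10 ⇒ 0x4B007 (P1/RW1/US1/PS0)
  lvl1: tbl 0x4B, slot 24 ⇒ 0x4C003 (P1/RW1/US0/PS0)
  ✗ PROTECTION_VIOLATION  [2 reads]
#7 VA=0x2C03CEC (r,user):
  lvl0: tbl 0x31, slot 22 ⇒ 0x50007 (P1/RW1/US1/PS0)
  lvl1: tbl 0x50, slot 3 ⇒ 0x51007 (P1/RW1/US1/PS0)
  ⇒ phys 0x51CEC  [2 reads]

Entries read for #7: 2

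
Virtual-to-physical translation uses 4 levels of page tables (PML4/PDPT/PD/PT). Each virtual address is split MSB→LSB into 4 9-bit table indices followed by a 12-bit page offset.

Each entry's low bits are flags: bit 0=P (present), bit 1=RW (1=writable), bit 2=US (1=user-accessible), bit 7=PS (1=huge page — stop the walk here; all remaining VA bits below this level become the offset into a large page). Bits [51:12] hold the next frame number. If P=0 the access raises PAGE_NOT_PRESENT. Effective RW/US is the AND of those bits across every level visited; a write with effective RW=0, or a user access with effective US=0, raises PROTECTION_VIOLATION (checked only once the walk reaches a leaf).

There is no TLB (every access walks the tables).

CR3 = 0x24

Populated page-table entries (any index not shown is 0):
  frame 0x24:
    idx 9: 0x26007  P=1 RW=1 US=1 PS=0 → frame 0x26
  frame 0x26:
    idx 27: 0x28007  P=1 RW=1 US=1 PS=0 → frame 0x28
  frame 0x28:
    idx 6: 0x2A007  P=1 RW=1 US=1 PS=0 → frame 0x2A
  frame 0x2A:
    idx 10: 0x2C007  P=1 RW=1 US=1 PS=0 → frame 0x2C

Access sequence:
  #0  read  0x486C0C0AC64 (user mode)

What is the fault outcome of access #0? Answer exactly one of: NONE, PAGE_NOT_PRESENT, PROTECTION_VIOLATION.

Per-access translation:
#0 VA=0x486C0C0AC64 (r,user):
  L0: frame=0x24 idx=9 entry=0x26007 [P=1 RW=1 US=1 PS=0]
  L1: frame=0x26 idx=27 entry=0x28007 [P=1 RW=1 US=1 PS=0]
  L2: frame=0x28 idx=6 entry=0x2A007 [P=1 RW=1 US=1 PS=0]
  L3: frame=0x2A idx=10 entry=0x2C007 [P=1 RW=1 US=1 PS=0]
  ⇒ phys 0x2CC64  [4 reads]

Access #0 fault: NONE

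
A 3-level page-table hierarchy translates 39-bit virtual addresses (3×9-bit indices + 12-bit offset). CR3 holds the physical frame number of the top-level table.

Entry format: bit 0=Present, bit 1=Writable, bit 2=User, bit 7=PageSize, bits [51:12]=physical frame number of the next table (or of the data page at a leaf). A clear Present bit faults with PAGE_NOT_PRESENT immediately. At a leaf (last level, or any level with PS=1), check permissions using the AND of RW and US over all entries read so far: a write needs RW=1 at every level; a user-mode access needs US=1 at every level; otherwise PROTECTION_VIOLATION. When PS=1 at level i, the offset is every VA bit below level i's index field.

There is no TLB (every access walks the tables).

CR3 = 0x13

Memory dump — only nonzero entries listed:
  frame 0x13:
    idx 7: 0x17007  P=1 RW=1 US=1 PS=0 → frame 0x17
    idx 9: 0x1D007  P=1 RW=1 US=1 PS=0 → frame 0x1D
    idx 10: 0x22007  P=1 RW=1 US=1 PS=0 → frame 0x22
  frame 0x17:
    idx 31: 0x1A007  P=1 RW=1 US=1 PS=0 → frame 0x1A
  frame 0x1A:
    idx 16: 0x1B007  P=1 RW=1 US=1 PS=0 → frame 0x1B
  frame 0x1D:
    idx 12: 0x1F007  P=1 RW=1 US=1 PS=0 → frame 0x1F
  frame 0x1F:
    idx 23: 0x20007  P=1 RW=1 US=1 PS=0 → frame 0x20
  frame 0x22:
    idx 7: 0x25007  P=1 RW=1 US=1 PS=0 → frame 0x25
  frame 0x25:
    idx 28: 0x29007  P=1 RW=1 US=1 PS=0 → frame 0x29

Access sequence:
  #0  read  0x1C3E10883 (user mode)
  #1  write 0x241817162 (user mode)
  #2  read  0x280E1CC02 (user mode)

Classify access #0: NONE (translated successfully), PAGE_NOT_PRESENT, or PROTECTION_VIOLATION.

Trace:
#0 VA=0x1C3E10883 (r,user):
  L0: frame=0x13 idx=7 entry=0x17007 [P=1 RW=1 US=1 PS=0]
  L1: frame=0x17 idx=31 entry=0x1A007 [P=1 RW=1 US=1 PS=0]
  L2: frame=0x1A idx=16 entry=0x1B007 [P=1 RW=1 US=1 PS=0]
  → PA=0x1B883  (3 entries read)
#1 VA=0x241817162 (w,user):
  L0: frame=0x13 idx=9 entry=0x1D007 [P=1 RW=1 US=1 PS=0]
  L1: frame=0x1D idx=12 entry=0x1F007 [P=1 RW=1 US=1 PS=0]
  L2: frame=0x1F idx=23 entry=0x20007 [P=1 RW=1 US=1 PS=0]
  → PA=0x20162  (3 entries read)
#2 VA=0x280E1CC02 (r,user):
  L0: frame=0x13 idx=10 entry=0x22007 [P=1 RW=1 US=1 PS=0]
  L1: frame=0x22 idx=7 entry=0x25007 [P=1 RW=1 US=1 PS=0]
  L2: frame=0x25 idx=28 entry=0x29007 [P=1 RW=1 US=1 PS=0]
  → PA=0x29C02  (3 entries read)

Access #0 fault: NONE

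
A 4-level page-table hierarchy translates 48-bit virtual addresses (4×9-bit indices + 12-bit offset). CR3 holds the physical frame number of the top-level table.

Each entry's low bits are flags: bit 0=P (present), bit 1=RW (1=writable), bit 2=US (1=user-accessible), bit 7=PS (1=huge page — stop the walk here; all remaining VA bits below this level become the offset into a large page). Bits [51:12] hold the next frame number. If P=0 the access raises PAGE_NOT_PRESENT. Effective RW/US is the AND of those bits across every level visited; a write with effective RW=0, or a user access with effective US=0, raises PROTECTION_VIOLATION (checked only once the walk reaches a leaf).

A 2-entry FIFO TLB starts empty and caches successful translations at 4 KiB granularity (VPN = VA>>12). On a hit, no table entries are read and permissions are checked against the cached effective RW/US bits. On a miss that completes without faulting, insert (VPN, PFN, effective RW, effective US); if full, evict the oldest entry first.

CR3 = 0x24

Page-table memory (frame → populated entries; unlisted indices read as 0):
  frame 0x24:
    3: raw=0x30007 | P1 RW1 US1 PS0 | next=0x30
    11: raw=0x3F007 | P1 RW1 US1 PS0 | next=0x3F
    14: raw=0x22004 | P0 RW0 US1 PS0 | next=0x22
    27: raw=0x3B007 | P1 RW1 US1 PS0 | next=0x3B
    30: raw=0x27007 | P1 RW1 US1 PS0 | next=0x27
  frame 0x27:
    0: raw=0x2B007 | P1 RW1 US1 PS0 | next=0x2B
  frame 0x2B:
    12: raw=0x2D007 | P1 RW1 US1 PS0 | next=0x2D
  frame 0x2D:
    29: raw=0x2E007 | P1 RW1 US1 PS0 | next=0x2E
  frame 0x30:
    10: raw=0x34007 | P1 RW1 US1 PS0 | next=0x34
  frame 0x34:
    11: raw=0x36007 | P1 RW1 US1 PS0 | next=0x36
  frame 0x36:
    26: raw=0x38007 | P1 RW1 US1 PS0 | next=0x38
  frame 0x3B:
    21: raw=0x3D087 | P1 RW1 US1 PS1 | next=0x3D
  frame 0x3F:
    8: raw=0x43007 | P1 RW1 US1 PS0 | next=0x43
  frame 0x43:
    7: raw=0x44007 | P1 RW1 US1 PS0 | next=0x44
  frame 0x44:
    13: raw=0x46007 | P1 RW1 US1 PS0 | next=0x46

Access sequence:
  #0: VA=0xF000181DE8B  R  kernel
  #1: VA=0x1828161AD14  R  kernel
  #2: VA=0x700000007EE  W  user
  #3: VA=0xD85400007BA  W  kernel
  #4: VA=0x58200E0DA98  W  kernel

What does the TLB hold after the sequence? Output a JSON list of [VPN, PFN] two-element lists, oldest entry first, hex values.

Trace:
#0 VA=0xF000181DE8B (r,kernel):
  [0] read 0x24 idx=30: raw=0x27007 flags P=1 W=1 U=1 S=0
  [1] read 0x27 idx=0: raw=0x2B007 flags P=1 W=1 U=1 S=0
  [2] read 0x2B idx=12: raw=0x2D007 flags P=1 W=1 U=1 S=0
  [3] read 0x2D idx=29: raw=0x2E007 flags P=1 W=1 U=1 S=0
  ✓ 0x2EE8B  — 4 lookups
#1 VA=0x1828161AD14 (r,kernel):
  [0] read 0x24 idx=3: raw=0x30007 flags P=1 W=1 U=1 S=0
  [1] read 0x30 idx=10: raw=0x34007 flags P=1 W=1 U=1 S=0
  [2] read 0x34 idx=11: raw=0x36007 flags P=1 W=1 U=1 S=0
  [3] read 0x36 idx=26: raw=0x38007 flags P=1 W=1 U=1 S=0
  ✓ 0x38D14  — 4 lookups
#2 VA=0x700000007EE (w,user):
  [0] read 0x24 idx=14: raw=0x22004 flags P=0 W=0 U=1 S=0
  ✗ PAGE_NOT_PRESENT  [1 reads]
#3 VA=0xD85400007BA (w,kernel):
  [0] read 0x24 idx=27: raw=0x3B007 flags P=1 W=1 U=1 S=0
  [1] read 0x3B idx=21: raw=0x3D087 flags P=1 W=1 U=1 S=1
  ✓ 0x3D7BA (huge @L1)  — 2 lookups
#4 VA=0x58200E0DA98 (w,kernel):
  [0] read 0x24 idx=11: raw=0x3F007 flags P=1 W=1 U=1 S=0
  [1] read 0x3F idx=8: raw=0x43007 flags P=1 W=1 U=1 S=0
  [2] read 0x43 idx=7: raw=0x44007 flags P=1 W=1 U=1 S=0
  [3] read 0x44 idx=13: raw=0x46007 flags P=1 W=1 U=1 S=0
  ✓ 0x46A98  — 4 lookups

TLB: [["0xD8540000", "0x3D"], ["0x58200E0D", "0x46"]]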